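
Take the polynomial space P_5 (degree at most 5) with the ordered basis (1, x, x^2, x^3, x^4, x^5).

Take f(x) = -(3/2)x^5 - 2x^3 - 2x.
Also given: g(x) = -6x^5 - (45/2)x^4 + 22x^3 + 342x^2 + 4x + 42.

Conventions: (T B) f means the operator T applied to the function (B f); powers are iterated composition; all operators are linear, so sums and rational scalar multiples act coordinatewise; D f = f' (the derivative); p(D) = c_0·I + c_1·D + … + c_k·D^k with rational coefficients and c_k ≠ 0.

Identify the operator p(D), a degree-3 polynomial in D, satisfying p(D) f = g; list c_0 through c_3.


D^0 f = -(3/2)x^5 - 2x^3 - 2x
D^1 f = -(15/2)x^4 - 6x^2 - 2
D^2 f = -30x^3 - 12x
D^3 f = -90x^2 - 12
matching coefficients of g against c_0 f + c_1 Df + … from the top degree down determines the c_i
solution: c_0 = 4, c_1 = 3, c_2 = -1, c_3 = -4

c_0 = 4, c_1 = 3, c_2 = -1, c_3 = -4


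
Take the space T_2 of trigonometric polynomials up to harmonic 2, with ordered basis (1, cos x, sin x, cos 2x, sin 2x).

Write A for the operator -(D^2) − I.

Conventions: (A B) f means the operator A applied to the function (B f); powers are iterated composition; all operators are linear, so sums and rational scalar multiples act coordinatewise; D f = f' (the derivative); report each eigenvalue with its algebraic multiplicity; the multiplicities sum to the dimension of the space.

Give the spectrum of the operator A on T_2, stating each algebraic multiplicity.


image of 1: -1
image of cos x: 0
image of sin x: 0
image of cos 2x: 3cos 2x
image of sin 2x: 3sin 2x
the matrix is diagonal; its diagonal is (-1, 0, 0, 3, 3)
for a triangular matrix the eigenvalues are the diagonal entries, with algebraic multiplicity their repetition count

λ = -1 (multiplicity 1), λ = 0 (multiplicity 2), λ = 3 (multiplicity 2)


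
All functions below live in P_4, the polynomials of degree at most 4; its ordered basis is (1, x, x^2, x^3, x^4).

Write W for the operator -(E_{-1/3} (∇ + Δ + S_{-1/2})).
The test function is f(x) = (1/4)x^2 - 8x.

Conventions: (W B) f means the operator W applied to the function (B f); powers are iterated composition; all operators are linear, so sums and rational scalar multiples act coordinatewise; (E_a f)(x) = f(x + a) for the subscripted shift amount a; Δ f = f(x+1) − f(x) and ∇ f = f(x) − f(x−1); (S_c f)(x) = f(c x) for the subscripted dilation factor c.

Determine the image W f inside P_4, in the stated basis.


g(x) = -(1/16)x^2 - (119/24)x + 2543/144

∇ f = (1/2)x - 33/4
Δ f = (1/2)x - 31/4
S_{-1/2} f = (1/16)x^2 + 4x
(∇ + Δ + S_{-1/2}) f = (1/16)x^2 + 5x - 16
E_{-1/3} (∇ + Δ + S_{-1/2}) f = (1/16)x^2 + (119/24)x - 2543/144
(-(E_{-1/3} (∇ + Δ + S_{-1/2}))) f = -(1/16)x^2 - (119/24)x + 2543/144


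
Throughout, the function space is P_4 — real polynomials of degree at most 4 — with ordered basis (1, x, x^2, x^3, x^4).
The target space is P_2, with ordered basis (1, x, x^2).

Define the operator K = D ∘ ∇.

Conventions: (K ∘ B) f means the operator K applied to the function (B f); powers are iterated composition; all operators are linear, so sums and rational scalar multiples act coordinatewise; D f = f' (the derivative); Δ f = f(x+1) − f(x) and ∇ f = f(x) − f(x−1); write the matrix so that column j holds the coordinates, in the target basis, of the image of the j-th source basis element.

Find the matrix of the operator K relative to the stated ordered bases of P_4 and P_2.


image of 1: 0
image of x: 0
image of x^2: 2
image of x^3: 6x - 3
image of x^4: 12x^2 - 12x + 4
each image's coordinates form column j of the matrix

the matrix is [[0, 0, 2, -3, 4]; [0, 0, 0, 6, -12]; [0, 0, 0, 0, 12]] (rows listed top to bottom)


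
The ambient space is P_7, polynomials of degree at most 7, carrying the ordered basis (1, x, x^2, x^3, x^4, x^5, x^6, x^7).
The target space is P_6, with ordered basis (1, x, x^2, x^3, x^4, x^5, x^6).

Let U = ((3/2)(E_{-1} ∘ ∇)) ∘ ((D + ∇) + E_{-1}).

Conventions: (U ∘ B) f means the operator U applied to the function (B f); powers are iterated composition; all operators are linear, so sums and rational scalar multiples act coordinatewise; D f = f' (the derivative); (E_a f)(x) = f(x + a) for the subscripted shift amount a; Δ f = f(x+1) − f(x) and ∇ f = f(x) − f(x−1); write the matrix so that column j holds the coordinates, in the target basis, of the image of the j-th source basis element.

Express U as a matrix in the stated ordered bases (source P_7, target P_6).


the matrix is [[0, 3/2, -3/2, -3, 39/2, -66, 369/2, -471]; [0, 0, 3, -9/2, -12, 195/2, -396, 2583/2]; [0, 0, 0, 9/2, -9, -30, 585/2, -1386]; [0, 0, 0, 0, 6, -15, -60, 1365/2]; [0, 0, 0, 0, 0, 15/2, -45/2, -105]; [0, 0, 0, 0, 0, 0, 9, -63/2]; [0, 0, 0, 0, 0, 0, 0, 21/2]] (rows listed top to bottom)

image of 1: 0
image of x: 3/2
image of x^2: 3x - 3/2
image of x^3: (9/2)x^2 - (9/2)x - 3
image of x^4: 6x^3 - 9x^2 - 12x + 39/2
image of x^5: (15/2)x^4 - 15x^3 - 30x^2 + (195/2)x - 66
image of x^6: 9x^5 - (45/2)x^4 - 60x^3 + (585/2)x^2 - 396x + 369/2
image of x^7: (21/2)x^6 - (63/2)x^5 - 105x^4 + (1365/2)x^3 - 1386x^2 + (2583/2)x - 471
each image's coordinates form column j of the matrix


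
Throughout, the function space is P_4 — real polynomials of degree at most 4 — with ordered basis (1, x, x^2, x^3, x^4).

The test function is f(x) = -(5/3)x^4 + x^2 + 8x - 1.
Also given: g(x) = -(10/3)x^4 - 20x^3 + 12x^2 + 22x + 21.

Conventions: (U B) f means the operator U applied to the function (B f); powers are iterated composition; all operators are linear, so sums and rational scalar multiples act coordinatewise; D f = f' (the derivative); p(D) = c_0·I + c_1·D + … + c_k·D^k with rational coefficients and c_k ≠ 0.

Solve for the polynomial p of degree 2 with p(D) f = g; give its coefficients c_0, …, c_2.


D^0 f = -(5/3)x^4 + x^2 + 8x - 1
D^1 f = -(20/3)x^3 + 2x + 8
D^2 f = -20x^2 + 2
matching coefficients of g against c_0 f + c_1 Df + … from the top degree down determines the c_i
solution: c_0 = 2, c_1 = 3, c_2 = -1/2

c_0 = 2, c_1 = 3, c_2 = -1/2


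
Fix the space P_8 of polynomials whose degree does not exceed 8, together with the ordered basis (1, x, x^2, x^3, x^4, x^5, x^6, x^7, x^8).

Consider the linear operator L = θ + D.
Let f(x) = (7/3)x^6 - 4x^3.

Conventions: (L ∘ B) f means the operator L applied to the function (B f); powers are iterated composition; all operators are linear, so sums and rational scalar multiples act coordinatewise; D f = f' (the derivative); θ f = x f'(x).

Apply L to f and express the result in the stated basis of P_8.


the result is g(x) = 14x^6 + 14x^5 - 12x^3 - 12x^2

θ f = 14x^6 - 12x^3
D f = 14x^5 - 12x^2
(θ + D) f = 14x^6 + 14x^5 - 12x^3 - 12x^2


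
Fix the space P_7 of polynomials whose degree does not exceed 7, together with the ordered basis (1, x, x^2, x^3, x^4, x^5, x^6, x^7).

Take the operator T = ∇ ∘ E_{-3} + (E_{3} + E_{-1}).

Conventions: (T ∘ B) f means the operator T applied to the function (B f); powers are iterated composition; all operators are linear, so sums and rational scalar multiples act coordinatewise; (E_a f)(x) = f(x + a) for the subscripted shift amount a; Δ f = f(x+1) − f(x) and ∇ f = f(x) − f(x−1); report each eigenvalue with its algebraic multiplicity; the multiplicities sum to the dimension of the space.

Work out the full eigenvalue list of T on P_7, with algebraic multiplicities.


image of 1: 2
image of x: 2x + 3
image of x^2: 2x^2 + 6x + 3
image of x^3: 2x^3 + 9x^2 + 9x + 63
image of x^4: 2x^4 + 12x^3 + 18x^2 + 252x - 93
image of x^5: 2x^5 + 15x^4 + 30x^3 + 630x^2 - 465x + 1023
image of x^6: 2x^6 + 18x^5 + 45x^4 + 1260x^3 - 1395x^2 + 6138x - 2637
image of x^7: 2x^7 + 21x^6 + 63x^5 + 2205x^4 - 3255x^3 + 21483x^2 - 18459x + 16383
the matrix is upper triangular; its diagonal is (2, 2, 2, 2, 2, 2, 2, 2)
for a triangular matrix the eigenvalues are the diagonal entries, with algebraic multiplicity their repetition count

λ = 2 (multiplicity 8)


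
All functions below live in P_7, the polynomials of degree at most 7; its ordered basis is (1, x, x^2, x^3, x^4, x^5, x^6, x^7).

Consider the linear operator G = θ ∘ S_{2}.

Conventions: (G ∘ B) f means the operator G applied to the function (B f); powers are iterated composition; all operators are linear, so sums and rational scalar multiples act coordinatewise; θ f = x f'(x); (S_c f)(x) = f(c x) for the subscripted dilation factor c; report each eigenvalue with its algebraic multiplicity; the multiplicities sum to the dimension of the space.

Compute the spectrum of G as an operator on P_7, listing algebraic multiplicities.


λ = 0 (multiplicity 1), λ = 2 (multiplicity 1), λ = 8 (multiplicity 1), λ = 24 (multiplicity 1), λ = 64 (multiplicity 1), λ = 160 (multiplicity 1), λ = 384 (multiplicity 1), λ = 896 (multiplicity 1)

image of 1: 0
image of x: 2x
image of x^2: 8x^2
image of x^3: 24x^3
image of x^4: 64x^4
image of x^5: 160x^5
image of x^6: 384x^6
image of x^7: 896x^7
the matrix is upper triangular; its diagonal is (0, 2, 8, 24, 64, 160, 384, 896)
for a triangular matrix the eigenvalues are the diagonal entries, with algebraic multiplicity their repetition count


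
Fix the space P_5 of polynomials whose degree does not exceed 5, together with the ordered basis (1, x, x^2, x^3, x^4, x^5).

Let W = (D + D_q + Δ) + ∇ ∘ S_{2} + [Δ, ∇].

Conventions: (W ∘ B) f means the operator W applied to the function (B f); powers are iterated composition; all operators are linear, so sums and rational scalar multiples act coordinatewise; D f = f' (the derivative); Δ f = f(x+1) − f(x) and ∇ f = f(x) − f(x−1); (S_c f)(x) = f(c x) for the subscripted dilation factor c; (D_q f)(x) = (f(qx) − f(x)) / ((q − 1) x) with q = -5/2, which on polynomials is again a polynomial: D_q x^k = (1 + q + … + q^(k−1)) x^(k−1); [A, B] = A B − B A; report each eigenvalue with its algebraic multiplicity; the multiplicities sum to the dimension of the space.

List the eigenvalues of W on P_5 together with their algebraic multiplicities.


λ = 0 (multiplicity 6)

image of 1: 0
image of x: 5
image of x^2: (21/2)x - 3
image of x^3: (139/4)x^2 - 21x + 9
image of x^4: (489/8)x^3 - 90x^2 + 68x - 15
image of x^5: (3171/16)x^4 - 310x^3 + 330x^2 - 155x + 33
the matrix is upper triangular; its diagonal is (0, 0, 0, 0, 0, 0)
for a triangular matrix the eigenvalues are the diagonal entries, with algebraic multiplicity their repetition count


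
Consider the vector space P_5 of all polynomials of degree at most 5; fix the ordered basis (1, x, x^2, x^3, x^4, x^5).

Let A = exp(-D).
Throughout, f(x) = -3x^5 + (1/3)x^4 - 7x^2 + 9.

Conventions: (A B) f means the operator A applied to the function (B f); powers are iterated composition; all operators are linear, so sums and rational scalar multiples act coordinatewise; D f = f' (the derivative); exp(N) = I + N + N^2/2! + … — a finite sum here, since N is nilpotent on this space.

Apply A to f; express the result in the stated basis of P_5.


order-1 term: 15x^4 - (4/3)x^3 + 14x
order-2 term: -30x^3 + 2x^2 - 7
order-3 term: 30x^2 - (4/3)x
order-4 term: -15x + 1/3
order-5 term: 3
the series for exp(-D) f terminates at order 5
exp(-D) f = -3x^5 + (46/3)x^4 - (94/3)x^3 + 25x^2 - (7/3)x + 16/3

the image equals g(x) = -3x^5 + (46/3)x^4 - (94/3)x^3 + 25x^2 - (7/3)x + 16/3


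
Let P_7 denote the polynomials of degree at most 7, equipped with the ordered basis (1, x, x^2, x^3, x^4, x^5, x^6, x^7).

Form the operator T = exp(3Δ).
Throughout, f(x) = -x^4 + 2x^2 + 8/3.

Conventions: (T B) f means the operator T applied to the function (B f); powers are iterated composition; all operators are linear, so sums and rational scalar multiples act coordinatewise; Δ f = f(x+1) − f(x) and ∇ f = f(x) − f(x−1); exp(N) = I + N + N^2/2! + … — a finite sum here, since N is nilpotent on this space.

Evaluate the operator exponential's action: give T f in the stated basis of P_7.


order-1 term: -12x^3 - 18x^2 + 3
order-2 term: -54x^2 - 108x - 45
order-3 term: -108x - 162
order-4 term: -81
the series for exp(3Δ) f terminates at order 4
exp(3Δ) f = -x^4 - 12x^3 - 70x^2 - 216x - 847/3

the image equals g(x) = -x^4 - 12x^3 - 70x^2 - 216x - 847/3


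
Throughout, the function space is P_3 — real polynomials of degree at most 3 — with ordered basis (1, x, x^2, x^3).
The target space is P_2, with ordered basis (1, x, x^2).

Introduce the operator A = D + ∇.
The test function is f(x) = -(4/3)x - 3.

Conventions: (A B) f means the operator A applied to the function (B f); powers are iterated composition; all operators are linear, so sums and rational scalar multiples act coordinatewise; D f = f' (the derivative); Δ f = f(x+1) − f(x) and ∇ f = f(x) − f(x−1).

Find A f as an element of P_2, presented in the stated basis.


D f = -4/3
∇ f = -4/3
(D + ∇) f = -8/3

g(x) = -8/3


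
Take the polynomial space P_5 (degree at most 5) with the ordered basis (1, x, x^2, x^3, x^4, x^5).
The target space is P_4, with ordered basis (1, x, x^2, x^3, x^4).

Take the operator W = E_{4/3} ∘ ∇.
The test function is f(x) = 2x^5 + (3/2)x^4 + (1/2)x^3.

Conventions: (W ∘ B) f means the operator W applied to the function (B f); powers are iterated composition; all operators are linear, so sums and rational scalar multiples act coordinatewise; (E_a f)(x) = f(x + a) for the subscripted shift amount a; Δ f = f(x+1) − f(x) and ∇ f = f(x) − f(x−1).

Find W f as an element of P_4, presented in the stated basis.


the image equals g(x) = 10x^4 + (118/3)x^3 + (379/6)x^2 + (2591/54)x + 1159/81

∇ f = 10x^4 - 14x^3 + (25/2)x^2 - (11/2)x + 1
E_{4/3} ∇ f = 10x^4 + (118/3)x^3 + (379/6)x^2 + (2591/54)x + 1159/81


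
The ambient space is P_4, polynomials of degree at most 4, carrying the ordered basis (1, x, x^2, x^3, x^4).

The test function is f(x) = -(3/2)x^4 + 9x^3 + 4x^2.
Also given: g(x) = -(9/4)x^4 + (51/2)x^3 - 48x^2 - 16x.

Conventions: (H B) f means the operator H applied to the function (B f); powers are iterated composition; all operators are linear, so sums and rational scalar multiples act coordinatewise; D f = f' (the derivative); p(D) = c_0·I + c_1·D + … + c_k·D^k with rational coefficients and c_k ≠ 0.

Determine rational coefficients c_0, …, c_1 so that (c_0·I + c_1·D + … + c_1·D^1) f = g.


D^0 f = -(3/2)x^4 + 9x^3 + 4x^2
D^1 f = -6x^3 + 27x^2 + 8x
matching coefficients of g against c_0 f + c_1 Df + … from the top degree down determines the c_i
solution: c_0 = 3/2, c_1 = -2

c_0 = 3/2, c_1 = -2


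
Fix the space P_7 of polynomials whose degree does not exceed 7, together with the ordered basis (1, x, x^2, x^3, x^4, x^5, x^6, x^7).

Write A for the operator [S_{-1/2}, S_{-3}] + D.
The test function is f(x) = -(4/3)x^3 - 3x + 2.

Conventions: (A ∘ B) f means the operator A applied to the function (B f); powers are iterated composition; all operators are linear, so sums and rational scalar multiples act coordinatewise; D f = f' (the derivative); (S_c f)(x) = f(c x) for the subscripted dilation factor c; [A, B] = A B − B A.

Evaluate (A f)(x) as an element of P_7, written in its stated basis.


g(x) = -4x^2 - 3

S_{-3} f = 36x^3 + 9x + 2
S_{-1/2} S_{-3} f = -(9/2)x^3 - (9/2)x + 2
S_{-1/2} f = (1/6)x^3 + (3/2)x + 2
S_{-3} S_{-1/2} f = -(9/2)x^3 - (9/2)x + 2
[S_{-1/2}, S_{-3}] f = 0
D f = -4x^2 - 3
([S_{-1/2}, S_{-3}] + D) f = -4x^2 - 3


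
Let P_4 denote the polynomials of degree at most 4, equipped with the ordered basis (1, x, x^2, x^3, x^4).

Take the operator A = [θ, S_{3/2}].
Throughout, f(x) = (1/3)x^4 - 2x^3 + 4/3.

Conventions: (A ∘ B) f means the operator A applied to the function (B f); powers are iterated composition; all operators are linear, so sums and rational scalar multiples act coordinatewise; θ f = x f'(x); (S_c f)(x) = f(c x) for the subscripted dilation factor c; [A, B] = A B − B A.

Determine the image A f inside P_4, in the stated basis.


g(x) = 0

S_{3/2} f = (27/16)x^4 - (27/4)x^3 + 4/3
θ S_{3/2} f = (27/4)x^4 - (81/4)x^3
θ f = (4/3)x^4 - 6x^3
S_{3/2} θ f = (27/4)x^4 - (81/4)x^3
[θ, S_{3/2}] f = 0


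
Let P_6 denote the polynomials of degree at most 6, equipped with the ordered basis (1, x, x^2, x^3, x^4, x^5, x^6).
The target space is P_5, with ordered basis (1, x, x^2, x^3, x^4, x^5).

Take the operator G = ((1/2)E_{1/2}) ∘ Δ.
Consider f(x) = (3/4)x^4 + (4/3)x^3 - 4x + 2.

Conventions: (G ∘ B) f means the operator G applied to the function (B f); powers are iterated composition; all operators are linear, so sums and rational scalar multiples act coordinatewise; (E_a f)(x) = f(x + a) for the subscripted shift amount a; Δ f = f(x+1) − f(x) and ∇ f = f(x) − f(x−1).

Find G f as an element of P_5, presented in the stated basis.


Δ f = 3x^3 + (17/2)x^2 + 7x - 23/12
E_{1/2} Δ f = 3x^3 + 13x^2 + (71/4)x + 49/12
((1/2)E_{1/2}) Δ f = (3/2)x^3 + (13/2)x^2 + (71/8)x + 49/24

the result is g(x) = (3/2)x^3 + (13/2)x^2 + (71/8)x + 49/24


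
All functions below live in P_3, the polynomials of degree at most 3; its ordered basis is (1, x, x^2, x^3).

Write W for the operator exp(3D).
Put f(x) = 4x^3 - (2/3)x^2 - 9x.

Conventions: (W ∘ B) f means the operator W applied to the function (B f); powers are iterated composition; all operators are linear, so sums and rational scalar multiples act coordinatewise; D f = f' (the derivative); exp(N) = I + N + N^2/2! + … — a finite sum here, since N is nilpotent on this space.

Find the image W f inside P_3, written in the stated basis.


order-1 term: 36x^2 - 4x - 27
order-2 term: 108x - 6
order-3 term: 108
the series for exp(3D) f terminates at order 3
exp(3D) f = 4x^3 + (106/3)x^2 + 95x + 75

g(x) = 4x^3 + (106/3)x^2 + 95x + 75


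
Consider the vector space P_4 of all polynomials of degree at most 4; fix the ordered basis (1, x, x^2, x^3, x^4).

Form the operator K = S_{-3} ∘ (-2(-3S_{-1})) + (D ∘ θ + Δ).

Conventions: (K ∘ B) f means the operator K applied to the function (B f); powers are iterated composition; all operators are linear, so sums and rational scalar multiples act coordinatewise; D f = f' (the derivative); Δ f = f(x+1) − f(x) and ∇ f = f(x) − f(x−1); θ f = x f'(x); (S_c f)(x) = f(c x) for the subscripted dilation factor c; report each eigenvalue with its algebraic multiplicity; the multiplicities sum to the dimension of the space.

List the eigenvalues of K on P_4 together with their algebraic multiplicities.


image of 1: 6
image of x: 18x + 2
image of x^2: 54x^2 + 6x + 1
image of x^3: 162x^3 + 12x^2 + 3x + 1
image of x^4: 486x^4 + 20x^3 + 6x^2 + 4x + 1
the matrix is upper triangular; its diagonal is (6, 18, 54, 162, 486)
for a triangular matrix the eigenvalues are the diagonal entries, with algebraic multiplicity their repetition count

λ = 6 (multiplicity 1), λ = 18 (multiplicity 1), λ = 54 (multiplicity 1), λ = 162 (multiplicity 1), λ = 486 (multiplicity 1)


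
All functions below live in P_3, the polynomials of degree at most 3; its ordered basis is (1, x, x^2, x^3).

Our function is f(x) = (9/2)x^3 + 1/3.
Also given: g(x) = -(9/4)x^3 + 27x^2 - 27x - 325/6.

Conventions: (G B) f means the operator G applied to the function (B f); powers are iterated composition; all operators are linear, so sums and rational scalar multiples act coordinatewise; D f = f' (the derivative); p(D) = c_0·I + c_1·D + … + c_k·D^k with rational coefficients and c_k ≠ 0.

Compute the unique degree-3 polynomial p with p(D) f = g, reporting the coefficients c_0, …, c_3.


p(D) = -(1/2)·I + 2·D − D^2 − 2·D^3, i.e. c_0 = -1/2, c_1 = 2, c_2 = -1, c_3 = -2

D^0 f = (9/2)x^3 + 1/3
D^1 f = (27/2)x^2
D^2 f = 27x
D^3 f = 27
matching coefficients of g against c_0 f + c_1 Df + … from the top degree down determines the c_i
solution: c_0 = -1/2, c_1 = 2, c_2 = -1, c_3 = -2


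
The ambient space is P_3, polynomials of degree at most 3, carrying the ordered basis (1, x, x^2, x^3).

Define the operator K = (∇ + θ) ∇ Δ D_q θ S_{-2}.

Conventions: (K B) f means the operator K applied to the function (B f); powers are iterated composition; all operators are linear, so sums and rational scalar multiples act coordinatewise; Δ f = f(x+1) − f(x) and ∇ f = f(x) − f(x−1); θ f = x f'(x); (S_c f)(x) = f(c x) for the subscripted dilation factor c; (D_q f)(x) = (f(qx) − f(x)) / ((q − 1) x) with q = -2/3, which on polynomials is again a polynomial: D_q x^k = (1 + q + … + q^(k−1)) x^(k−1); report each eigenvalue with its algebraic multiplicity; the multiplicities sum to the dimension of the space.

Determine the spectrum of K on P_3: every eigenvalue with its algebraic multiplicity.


image of 1: 0
image of x: 0
image of x^2: 0
image of x^3: 0
the matrix is upper triangular; its diagonal is (0, 0, 0, 0)
for a triangular matrix the eigenvalues are the diagonal entries, with algebraic multiplicity their repetition count

λ = 0 (multiplicity 4)


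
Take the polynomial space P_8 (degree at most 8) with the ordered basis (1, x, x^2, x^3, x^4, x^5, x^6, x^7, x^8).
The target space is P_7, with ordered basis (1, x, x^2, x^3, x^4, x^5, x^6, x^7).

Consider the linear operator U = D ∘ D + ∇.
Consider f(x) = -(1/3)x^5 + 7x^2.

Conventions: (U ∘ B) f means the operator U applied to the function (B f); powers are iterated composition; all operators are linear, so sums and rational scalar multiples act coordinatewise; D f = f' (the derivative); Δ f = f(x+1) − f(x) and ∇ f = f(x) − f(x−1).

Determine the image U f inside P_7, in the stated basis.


g(x) = -(5/3)x^4 - (10/3)x^3 - (10/3)x^2 + (47/3)x + 20/3

D f = -(5/3)x^4 + 14x
D D f = -(20/3)x^3 + 14
∇ f = -(5/3)x^4 + (10/3)x^3 - (10/3)x^2 + (47/3)x - 22/3
(D ∘ D + ∇) f = -(5/3)x^4 - (10/3)x^3 - (10/3)x^2 + (47/3)x + 20/3


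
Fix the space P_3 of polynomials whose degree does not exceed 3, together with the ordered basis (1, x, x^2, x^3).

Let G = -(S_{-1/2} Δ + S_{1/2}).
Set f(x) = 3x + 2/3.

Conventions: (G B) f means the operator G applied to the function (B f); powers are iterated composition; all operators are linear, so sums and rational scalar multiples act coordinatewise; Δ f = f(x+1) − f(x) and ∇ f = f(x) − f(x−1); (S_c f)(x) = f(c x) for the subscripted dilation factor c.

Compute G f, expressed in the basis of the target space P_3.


g(x) = -(3/2)x - 11/3

Δ f = 3
S_{-1/2} Δ f = 3
S_{1/2} f = (3/2)x + 2/3
(S_{-1/2} Δ + S_{1/2}) f = (3/2)x + 11/3
(-(S_{-1/2} Δ + S_{1/2})) f = -(3/2)x - 11/3


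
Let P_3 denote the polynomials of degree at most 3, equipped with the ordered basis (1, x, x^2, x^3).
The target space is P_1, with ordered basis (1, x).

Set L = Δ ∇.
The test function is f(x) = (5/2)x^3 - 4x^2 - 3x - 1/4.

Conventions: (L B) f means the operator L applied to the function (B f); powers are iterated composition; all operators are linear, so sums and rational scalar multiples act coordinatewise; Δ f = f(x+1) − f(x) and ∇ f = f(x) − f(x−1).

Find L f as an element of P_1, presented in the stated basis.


∇ f = (15/2)x^2 - (31/2)x + 7/2
Δ ∇ f = 15x - 8

g(x) = 15x - 8


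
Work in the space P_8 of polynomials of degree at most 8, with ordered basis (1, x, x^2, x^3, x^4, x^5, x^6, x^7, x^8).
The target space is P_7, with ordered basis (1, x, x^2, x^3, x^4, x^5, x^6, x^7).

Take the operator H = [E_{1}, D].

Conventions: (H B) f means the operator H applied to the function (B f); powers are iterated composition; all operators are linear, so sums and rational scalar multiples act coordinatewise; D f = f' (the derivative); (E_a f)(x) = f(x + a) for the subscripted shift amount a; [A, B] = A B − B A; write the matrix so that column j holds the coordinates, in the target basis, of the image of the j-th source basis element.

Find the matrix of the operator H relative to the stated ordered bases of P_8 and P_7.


the matrix is [[0, 0, 0, 0, 0, 0, 0, 0, 0]; [0, 0, 0, 0, 0, 0, 0, 0, 0]; [0, 0, 0, 0, 0, 0, 0, 0, 0]; [0, 0, 0, 0, 0, 0, 0, 0, 0]; [0, 0, 0, 0, 0, 0, 0, 0, 0]; [0, 0, 0, 0, 0, 0, 0, 0, 0]; [0, 0, 0, 0, 0, 0, 0, 0, 0]; [0, 0, 0, 0, 0, 0, 0, 0, 0]] (rows listed top to bottom)

image of 1: 0
image of x: 0
image of x^2: 0
image of x^3: 0
image of x^4: 0
image of x^5: 0
image of x^6: 0
image of x^7: 0
image of x^8: 0
each image's coordinates form column j of the matrix


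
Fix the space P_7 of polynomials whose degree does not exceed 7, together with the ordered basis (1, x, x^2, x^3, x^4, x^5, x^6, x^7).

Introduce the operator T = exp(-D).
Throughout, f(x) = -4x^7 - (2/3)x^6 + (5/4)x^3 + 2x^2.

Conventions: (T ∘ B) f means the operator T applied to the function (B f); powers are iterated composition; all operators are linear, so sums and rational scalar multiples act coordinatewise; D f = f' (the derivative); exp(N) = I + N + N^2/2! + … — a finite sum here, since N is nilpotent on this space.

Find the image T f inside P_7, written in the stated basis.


order-1 term: 28x^6 + 4x^5 - (15/4)x^2 - 4x
order-2 term: -84x^5 - 10x^4 + (15/4)x + 2
order-3 term: 140x^4 + (40/3)x^3 - 5/4
order-4 term: -140x^3 - 10x^2
order-5 term: 84x^2 + 4x
order-6 term: -28x - 2/3
order-7 term: 4
the series for exp(-D) f terminates at order 7
exp(-D) f = -4x^7 + (82/3)x^6 - 80x^5 + 130x^4 - (1505/12)x^3 + (289/4)x^2 - (97/4)x + 49/12

g(x) = -4x^7 + (82/3)x^6 - 80x^5 + 130x^4 - (1505/12)x^3 + (289/4)x^2 - (97/4)x + 49/12


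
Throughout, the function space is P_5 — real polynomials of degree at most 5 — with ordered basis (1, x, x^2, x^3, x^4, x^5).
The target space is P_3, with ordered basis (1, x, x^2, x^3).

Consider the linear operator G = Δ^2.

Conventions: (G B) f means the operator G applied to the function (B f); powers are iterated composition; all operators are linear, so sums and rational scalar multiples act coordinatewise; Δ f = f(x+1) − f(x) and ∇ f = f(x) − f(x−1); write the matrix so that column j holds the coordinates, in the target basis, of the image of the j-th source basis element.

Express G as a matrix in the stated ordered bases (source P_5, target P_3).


image of 1: 0
image of x: 0
image of x^2: 2
image of x^3: 6x + 6
image of x^4: 12x^2 + 24x + 14
image of x^5: 20x^3 + 60x^2 + 70x + 30
each image's coordinates form column j of the matrix

the matrix is [[0, 0, 2, 6, 14, 30]; [0, 0, 0, 6, 24, 70]; [0, 0, 0, 0, 12, 60]; [0, 0, 0, 0, 0, 20]] (rows listed top to bottom)


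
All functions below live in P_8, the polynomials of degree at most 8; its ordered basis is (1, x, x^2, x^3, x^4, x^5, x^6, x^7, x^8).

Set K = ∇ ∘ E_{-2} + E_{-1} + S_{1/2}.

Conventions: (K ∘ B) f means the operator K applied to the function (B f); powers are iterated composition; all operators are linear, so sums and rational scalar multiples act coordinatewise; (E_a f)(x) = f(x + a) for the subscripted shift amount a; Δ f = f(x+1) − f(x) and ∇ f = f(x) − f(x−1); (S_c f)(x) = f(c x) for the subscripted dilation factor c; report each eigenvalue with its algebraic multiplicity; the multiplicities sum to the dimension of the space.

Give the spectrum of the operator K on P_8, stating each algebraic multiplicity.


λ = 257/256 (multiplicity 1), λ = 129/128 (multiplicity 1), λ = 65/64 (multiplicity 1), λ = 33/32 (multiplicity 1), λ = 17/16 (multiplicity 1), λ = 9/8 (multiplicity 1), λ = 5/4 (multiplicity 1), λ = 3/2 (multiplicity 1), λ = 2 (multiplicity 1)

image of 1: 2
image of x: (3/2)x
image of x^2: (5/4)x^2 - 4
image of x^3: (9/8)x^3 - 12x + 18
image of x^4: (17/16)x^4 - 24x^2 + 72x - 64
image of x^5: (33/32)x^5 - 40x^3 + 180x^2 - 320x + 210
image of x^6: (65/64)x^6 - 60x^4 + 360x^3 - 960x^2 + 1260x - 664
image of x^7: (129/128)x^7 - 84x^5 + 630x^4 - 2240x^3 + 4410x^2 - 4648x + 2058
image of x^8: (257/256)x^8 - 112x^6 + 1008x^5 - 4480x^4 + 11760x^3 - 18592x^2 + 16464x - 6304
the matrix is upper triangular; its diagonal is (2, 3/2, 5/4, 9/8, 17/16, 33/32, 65/64, 129/128, 257/256)
for a triangular matrix the eigenvalues are the diagonal entries, with algebraic multiplicity their repetition count


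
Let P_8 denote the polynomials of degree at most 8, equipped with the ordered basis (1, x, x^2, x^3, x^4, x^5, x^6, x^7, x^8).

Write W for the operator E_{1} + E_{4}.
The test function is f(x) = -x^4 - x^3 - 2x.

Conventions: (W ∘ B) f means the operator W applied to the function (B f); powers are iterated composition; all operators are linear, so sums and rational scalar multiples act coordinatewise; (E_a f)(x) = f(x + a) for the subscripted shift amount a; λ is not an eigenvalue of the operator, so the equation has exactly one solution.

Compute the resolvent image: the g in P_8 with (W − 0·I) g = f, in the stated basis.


g(x) = -(1/2)x^4 + (9/2)x^3 - (33/4)x^2 - (19/2)x + 95/8

write g with unknown coordinates in the stated basis and equate coefficients in (W − 0·I) g = f
solving from the highest basis element down gives g = -(1/2)x^4 + (9/2)x^3 - (33/4)x^2 - (19/2)x + 95/8
check: W g = -x^4 - x^3 - 2x
so W g − 0·g = -x^4 - x^3 - 2x = f ✓


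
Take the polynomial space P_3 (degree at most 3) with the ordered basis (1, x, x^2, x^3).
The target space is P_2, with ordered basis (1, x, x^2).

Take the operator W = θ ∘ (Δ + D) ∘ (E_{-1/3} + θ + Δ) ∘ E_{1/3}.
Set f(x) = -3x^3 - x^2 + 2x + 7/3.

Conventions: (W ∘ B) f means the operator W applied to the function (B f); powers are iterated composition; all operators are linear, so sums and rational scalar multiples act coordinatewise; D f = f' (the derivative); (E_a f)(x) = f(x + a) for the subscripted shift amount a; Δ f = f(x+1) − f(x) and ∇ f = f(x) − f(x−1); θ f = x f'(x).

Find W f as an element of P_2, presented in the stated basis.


E_{1/3} f = -3x^3 - 4x^2 + (1/3)x + 25/9
E_{-1/3} E_{1/3} f = -3x^3 - x^2 + 2x + 7/3
θ E_{1/3} f = -9x^3 - 8x^2 + (1/3)x
Δ E_{1/3} f = -9x^2 - 17x - 20/3
(E_{-1/3} + θ + Δ) E_{1/3} f = -12x^3 - 18x^2 - (44/3)x - 13/3
Δ (E_{-1/3} + θ + Δ) E_{1/3} f = -36x^2 - 72x - 134/3
D (E_{-1/3} + θ + Δ) E_{1/3} f = -36x^2 - 36x - 44/3
(Δ + D) (E_{-1/3} + θ + Δ) E_{1/3} f = -72x^2 - 108x - 178/3
θ ((Δ + D) ∘ (E_{-1/3} + θ + Δ)) E_{1/3} f = -144x^2 - 108x

the result is g(x) = -144x^2 - 108x


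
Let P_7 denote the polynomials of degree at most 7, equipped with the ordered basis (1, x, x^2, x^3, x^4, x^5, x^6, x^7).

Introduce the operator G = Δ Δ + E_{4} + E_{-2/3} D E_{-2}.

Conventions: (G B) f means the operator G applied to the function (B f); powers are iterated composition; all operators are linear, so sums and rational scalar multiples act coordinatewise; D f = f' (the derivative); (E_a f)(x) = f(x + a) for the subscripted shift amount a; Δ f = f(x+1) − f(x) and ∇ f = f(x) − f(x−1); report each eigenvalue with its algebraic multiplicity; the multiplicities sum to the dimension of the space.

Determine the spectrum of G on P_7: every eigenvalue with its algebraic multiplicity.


image of 1: 1
image of x: x + 5
image of x^2: x^2 + 10x + 38/3
image of x^3: x^3 + 15x^2 + 38x + 274/3
image of x^4: x^4 + 20x^3 + 76x^2 + (1096/3)x + 5242/27
image of x^5: x^5 + 25x^4 + (380/3)x^3 + (2740/3)x^2 + (26210/27)x + 105854/81
image of x^6: x^6 + 30x^5 + 190x^4 + (5480/3)x^3 + (26210/9)x^2 + (211708/27)x + 271262/81
image of x^7: x^7 + 35x^6 + 266x^5 + (9590/3)x^4 + (183470/27)x^3 + (740978/27)x^2 + (1898834/81)x + 13870798/729
the matrix is upper triangular; its diagonal is (1, 1, 1, 1, 1, 1, 1, 1)
for a triangular matrix the eigenvalues are the diagonal entries, with algebraic multiplicity their repetition count

λ = 1 (multiplicity 8)


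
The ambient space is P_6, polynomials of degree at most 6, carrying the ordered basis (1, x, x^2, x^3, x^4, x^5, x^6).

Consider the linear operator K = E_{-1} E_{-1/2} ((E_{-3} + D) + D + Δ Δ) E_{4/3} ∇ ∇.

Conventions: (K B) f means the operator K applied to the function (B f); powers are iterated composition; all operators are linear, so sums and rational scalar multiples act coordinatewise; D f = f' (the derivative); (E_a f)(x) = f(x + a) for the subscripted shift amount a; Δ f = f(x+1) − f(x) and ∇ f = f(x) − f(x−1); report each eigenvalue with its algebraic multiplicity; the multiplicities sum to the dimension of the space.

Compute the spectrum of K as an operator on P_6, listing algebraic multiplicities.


image of 1: 0
image of x: 0
image of x^2: 2
image of x^3: 6x - 13
image of x^4: 12x^2 - 52x + 535/3
image of x^5: 20x^3 - 130x^2 + (2675/3)x - 71555/54
image of x^6: 30x^4 - 260x^3 + 2675x^2 - (71555/9)x + 1981577/216
the matrix is upper triangular; its diagonal is (0, 0, 0, 0, 0, 0, 0)
for a triangular matrix the eigenvalues are the diagonal entries, with algebraic multiplicity their repetition count

λ = 0 (multiplicity 7)


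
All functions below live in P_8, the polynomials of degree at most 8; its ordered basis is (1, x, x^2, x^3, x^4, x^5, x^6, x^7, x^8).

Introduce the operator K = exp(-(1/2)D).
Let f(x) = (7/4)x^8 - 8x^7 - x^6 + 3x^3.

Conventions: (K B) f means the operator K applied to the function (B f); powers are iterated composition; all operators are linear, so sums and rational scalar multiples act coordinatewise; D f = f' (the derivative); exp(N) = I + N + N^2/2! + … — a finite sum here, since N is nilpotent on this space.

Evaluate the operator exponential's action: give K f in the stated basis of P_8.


g(x) = (7/4)x^8 - 15x^7 + (157/4)x^6 - (205/4)x^5 + (1245/32)x^4 - (241/16)x^3 + (37/64)x^2 + (93/64)x - 329/1024

order-1 term: -7x^7 + 28x^6 + 3x^5 - (9/2)x^2
order-2 term: (49/4)x^6 - 42x^5 - (15/4)x^4 + (9/4)x
order-3 term: -(49/4)x^5 + 35x^4 + (5/2)x^3 - 3/8
order-4 term: (245/32)x^4 - (35/2)x^3 - (15/16)x^2
order-5 term: -(49/16)x^3 + (21/4)x^2 + (3/16)x
order-6 term: (49/64)x^2 - (7/8)x - 1/64
order-7 term: -(7/64)x + 1/16
order-8 term: 7/1024
the series for exp(-(1/2)D) f terminates at order 8
exp(-(1/2)D) f = (7/4)x^8 - 15x^7 + (157/4)x^6 - (205/4)x^5 + (1245/32)x^4 - (241/16)x^3 + (37/64)x^2 + (93/64)x - 329/1024


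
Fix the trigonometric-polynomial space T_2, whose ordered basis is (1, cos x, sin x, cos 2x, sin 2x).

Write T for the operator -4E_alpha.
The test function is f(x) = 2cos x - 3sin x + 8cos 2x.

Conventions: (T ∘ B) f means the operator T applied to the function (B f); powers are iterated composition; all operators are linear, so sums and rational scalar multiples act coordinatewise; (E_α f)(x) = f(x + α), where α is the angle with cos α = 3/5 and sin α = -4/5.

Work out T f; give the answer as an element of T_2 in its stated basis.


E_alpha f = (18/5)cos x - (1/5)sin x - (56/25)cos 2x + (192/25)sin 2x
(-4E_alpha) f = -(72/5)cos x + (4/5)sin x + (224/25)cos 2x - (768/25)sin 2x

g(x) = -(72/5)cos x + (4/5)sin x + (224/25)cos 2x - (768/25)sin 2x


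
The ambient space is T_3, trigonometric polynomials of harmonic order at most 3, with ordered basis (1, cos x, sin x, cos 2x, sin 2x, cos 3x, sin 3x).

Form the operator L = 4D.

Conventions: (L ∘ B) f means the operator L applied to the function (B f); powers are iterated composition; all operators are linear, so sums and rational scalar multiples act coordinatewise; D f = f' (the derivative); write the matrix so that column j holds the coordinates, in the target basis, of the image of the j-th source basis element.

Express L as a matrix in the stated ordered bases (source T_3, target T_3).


the matrix is [[0, 0, 0, 0, 0, 0, 0]; [0, 0, 4, 0, 0, 0, 0]; [0, -4, 0, 0, 0, 0, 0]; [0, 0, 0, 0, 8, 0, 0]; [0, 0, 0, -8, 0, 0, 0]; [0, 0, 0, 0, 0, 0, 12]; [0, 0, 0, 0, 0, -12, 0]] (rows listed top to bottom)

image of 1: 0
image of cos x: -4sin x
image of sin x: 4cos x
image of cos 2x: -8sin 2x
image of sin 2x: 8cos 2x
image of cos 3x: -12sin 3x
image of sin 3x: 12cos 3x
each image's coordinates form column j of the matrix


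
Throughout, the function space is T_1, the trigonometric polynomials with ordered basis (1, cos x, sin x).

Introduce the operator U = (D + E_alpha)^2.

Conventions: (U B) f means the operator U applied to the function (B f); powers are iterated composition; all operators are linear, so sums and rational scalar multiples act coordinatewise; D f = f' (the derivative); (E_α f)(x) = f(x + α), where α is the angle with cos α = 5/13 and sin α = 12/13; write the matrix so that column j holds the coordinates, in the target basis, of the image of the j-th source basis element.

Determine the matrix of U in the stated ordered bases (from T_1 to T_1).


the matrix is [[1, 0, 0]; [0, -600/169, 250/169]; [0, -250/169, -600/169]] (rows listed top to bottom)

image of 1: 1
image of cos x: -(600/169)cos x - (250/169)sin x
image of sin x: (250/169)cos x - (600/169)sin x
each image's coordinates form column j of the matrix


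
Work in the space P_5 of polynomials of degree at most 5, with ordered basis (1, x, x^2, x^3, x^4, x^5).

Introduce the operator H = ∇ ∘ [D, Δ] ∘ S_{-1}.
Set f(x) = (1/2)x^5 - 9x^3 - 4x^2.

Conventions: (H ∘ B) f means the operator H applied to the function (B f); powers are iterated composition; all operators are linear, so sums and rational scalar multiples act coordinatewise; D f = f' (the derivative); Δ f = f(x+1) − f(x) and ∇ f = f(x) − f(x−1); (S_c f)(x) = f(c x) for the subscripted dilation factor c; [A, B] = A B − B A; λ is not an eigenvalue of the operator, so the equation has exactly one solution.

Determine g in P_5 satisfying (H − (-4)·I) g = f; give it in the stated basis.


write g with unknown coordinates in the stated basis and equate coefficients in (H − (-4)·I) g = f
solving from the highest basis element down gives g = (1/8)x^5 - (9/4)x^3 - x^2
check: H g = 0
so H g − (-4)·g = (1/2)x^5 - 9x^3 - 4x^2 = f ✓

the image equals g(x) = (1/8)x^5 - (9/4)x^3 - x^2


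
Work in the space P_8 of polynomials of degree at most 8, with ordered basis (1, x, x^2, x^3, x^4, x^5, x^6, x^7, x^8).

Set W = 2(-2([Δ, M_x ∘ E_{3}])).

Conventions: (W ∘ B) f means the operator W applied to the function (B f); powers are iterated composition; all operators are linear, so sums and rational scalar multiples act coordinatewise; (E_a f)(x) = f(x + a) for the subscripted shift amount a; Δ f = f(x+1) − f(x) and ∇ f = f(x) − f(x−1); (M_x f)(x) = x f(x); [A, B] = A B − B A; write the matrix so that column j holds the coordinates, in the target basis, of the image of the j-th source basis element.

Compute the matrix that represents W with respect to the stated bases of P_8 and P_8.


the matrix is [[-4, -16, -64, -256, -1024, -4096, -16384, -65536, -262144]; [0, -4, -32, -192, -1024, -5120, -24576, -114688, -524288]; [0, 0, -4, -48, -384, -2560, -15360, -86016, -458752]; [0, 0, 0, -4, -64, -640, -5120, -35840, -229376]; [0, 0, 0, 0, -4, -80, -960, -8960, -71680]; [0, 0, 0, 0, 0, -4, -96, -1344, -14336]; [0, 0, 0, 0, 0, 0, -4, -112, -1792]; [0, 0, 0, 0, 0, 0, 0, -4, -128]; [0, 0, 0, 0, 0, 0, 0, 0, -4]] (rows listed top to bottom)

image of 1: -4
image of x: -4x - 16
image of x^2: -4x^2 - 32x - 64
image of x^3: -4x^3 - 48x^2 - 192x - 256
image of x^4: -4x^4 - 64x^3 - 384x^2 - 1024x - 1024
image of x^5: -4x^5 - 80x^4 - 640x^3 - 2560x^2 - 5120x - 4096
image of x^6: -4x^6 - 96x^5 - 960x^4 - 5120x^3 - 15360x^2 - 24576x - 16384
image of x^7: -4x^7 - 112x^6 - 1344x^5 - 8960x^4 - 35840x^3 - 86016x^2 - 114688x - 65536
image of x^8: -4x^8 - 128x^7 - 1792x^6 - 14336x^5 - 71680x^4 - 229376x^3 - 458752x^2 - 524288x - 262144
each image's coordinates form column j of the matrix


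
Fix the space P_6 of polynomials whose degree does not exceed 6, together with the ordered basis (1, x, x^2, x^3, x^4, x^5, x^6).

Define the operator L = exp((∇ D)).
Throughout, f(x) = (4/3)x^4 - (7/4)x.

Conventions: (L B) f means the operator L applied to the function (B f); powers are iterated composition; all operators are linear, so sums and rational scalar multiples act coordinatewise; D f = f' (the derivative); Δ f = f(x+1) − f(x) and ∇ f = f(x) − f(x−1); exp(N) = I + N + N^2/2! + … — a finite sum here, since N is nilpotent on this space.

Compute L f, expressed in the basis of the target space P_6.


the result is g(x) = (4/3)x^4 + 16x^2 - (71/4)x + 64/3

order-1 term: 16x^2 - 16x + 16/3
order-2 term: 16
the series for exp((∇ D)) f terminates at order 2
exp((∇ D)) f = (4/3)x^4 + 16x^2 - (71/4)x + 64/3


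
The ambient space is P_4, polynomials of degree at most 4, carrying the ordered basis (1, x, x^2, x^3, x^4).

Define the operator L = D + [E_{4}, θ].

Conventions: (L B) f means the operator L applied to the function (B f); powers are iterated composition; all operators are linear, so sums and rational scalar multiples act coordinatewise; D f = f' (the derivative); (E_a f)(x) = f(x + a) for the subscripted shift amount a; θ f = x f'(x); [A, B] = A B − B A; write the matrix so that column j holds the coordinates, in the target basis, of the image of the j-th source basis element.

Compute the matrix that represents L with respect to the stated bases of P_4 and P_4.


the matrix is [[0, 5, 32, 192, 1024]; [0, 0, 10, 96, 768]; [0, 0, 0, 15, 192]; [0, 0, 0, 0, 20]; [0, 0, 0, 0, 0]] (rows listed top to bottom)

image of 1: 0
image of x: 5
image of x^2: 10x + 32
image of x^3: 15x^2 + 96x + 192
image of x^4: 20x^3 + 192x^2 + 768x + 1024
each image's coordinates form column j of the matrix
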